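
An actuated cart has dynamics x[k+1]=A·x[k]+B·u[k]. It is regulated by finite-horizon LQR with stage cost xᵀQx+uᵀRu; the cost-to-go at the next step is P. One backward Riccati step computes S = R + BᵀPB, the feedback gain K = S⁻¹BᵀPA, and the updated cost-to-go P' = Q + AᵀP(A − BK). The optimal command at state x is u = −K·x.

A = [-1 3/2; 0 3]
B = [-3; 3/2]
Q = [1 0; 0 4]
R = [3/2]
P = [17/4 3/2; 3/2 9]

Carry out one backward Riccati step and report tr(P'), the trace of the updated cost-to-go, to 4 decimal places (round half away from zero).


108.2198

BᵀP = [-10.5000 9.0000]
S = R + BᵀPB = [3/2] + [45.0000] = [46.5000]
BᵀPA = [10.5000 11.2500]
K = S⁻¹·BᵀPA = [0.2258 0.2419]
A−BK = [-0.3226 2.2258; -0.3387 2.6371]
AᵀP(A−BK) = [1.8790 -13.4153; -13.4153 101.3407]
P' = Q + AᵀP(A−BK) = [2.8790 -13.4153; -13.4153 105.3407]
tr(P') = 108.2198


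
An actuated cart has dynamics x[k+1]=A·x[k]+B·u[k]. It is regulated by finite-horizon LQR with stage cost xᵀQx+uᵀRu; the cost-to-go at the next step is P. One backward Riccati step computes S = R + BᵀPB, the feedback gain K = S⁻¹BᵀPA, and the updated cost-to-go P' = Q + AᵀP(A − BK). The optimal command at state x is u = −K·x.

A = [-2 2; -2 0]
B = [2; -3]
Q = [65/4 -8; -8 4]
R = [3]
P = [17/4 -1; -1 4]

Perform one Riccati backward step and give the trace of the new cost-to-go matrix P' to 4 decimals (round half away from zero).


BᵀP = [11.5000 -14.0000]
S = R + BᵀPB = [3] + [65.0000] = [68.0000]
BᵀPA = [5.0000 23.0000]
K = S⁻¹·BᵀPA = [0.0735 0.3382]
A−BK = [-2.1471 1.3235; -1.7794 1.0147]
AᵀP(A−BK) = [24.6324 -14.6912; -14.6912 9.2206]
P' = Q + AᵀP(A−BK) = [40.8824 -22.6912; -22.6912 13.2206]
tr(P') = 54.1029

54.1029


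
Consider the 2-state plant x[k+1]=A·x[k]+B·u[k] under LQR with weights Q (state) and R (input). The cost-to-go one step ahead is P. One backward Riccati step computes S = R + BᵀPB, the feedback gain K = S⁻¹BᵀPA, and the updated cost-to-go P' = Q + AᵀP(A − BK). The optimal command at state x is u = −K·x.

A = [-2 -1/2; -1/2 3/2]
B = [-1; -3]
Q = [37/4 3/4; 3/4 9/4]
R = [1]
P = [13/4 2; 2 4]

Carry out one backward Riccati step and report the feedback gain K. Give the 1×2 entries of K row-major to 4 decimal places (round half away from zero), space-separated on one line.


BᵀP = [-9.2500 -14.0000]
S = R + BᵀPB = [1] + [51.2500] = [52.2500]
BᵀPA = [25.5000 -16.3750]
K = S⁻¹·BᵀPA = [0.4880 -0.3134]
A−BK = [-1.5120 -0.8134; 0.9641 0.5598]
AᵀP(A−BK) = [5.5550 2.7416; 2.7416 1.6806]
P' = Q + AᵀP(A−BK) = [14.8050 3.4916; 3.4916 3.9306]
tr(P') = 18.7356

0.4880 -0.3134


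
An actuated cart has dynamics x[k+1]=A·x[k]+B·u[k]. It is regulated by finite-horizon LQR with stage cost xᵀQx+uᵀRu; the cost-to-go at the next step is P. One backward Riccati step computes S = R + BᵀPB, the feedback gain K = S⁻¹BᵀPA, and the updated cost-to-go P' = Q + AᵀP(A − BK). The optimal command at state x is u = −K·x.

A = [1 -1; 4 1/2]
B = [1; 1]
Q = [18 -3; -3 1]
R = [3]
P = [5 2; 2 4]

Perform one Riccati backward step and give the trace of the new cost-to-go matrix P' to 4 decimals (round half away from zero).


46.9375

BᵀP = [7.0000 6.0000]
S = R + BᵀPB = [3] + [13.0000] = [16.0000]
BᵀPA = [31.0000 -4.0000]
K = S⁻¹·BᵀPA = [1.9375 -0.2500]
A−BK = [-0.9375 -0.7500; 2.0625 0.7500]
AᵀP(A−BK) = [24.9375 3.7500; 3.7500 3.0000]
P' = Q + AᵀP(A−BK) = [42.9375 0.7500; 0.7500 4.0000]
tr(P') = 46.9375


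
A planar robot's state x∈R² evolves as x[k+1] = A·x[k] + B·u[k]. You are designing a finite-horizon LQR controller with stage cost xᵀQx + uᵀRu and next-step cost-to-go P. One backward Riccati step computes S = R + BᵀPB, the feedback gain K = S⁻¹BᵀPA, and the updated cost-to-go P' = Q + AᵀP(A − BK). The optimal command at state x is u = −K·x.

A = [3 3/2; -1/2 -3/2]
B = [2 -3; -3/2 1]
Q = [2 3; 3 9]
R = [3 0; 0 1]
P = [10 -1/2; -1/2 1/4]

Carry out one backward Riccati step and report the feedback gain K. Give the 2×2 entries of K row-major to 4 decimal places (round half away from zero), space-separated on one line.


0.1601 0.1471 -0.8720 -0.4140

BᵀP = [20.7500 -1.3750; -30.5000 1.7500]
S = R + BᵀPB = [3 0; 0 1] + [43.5625 -63.6250; -63.6250 93.2500] = [46.5625 -63.6250; -63.6250 94.2500]
BᵀPA = [62.9375 33.1875; -92.3750 -48.3750]
K = S⁻¹·BᵀPA = [0.1601 0.1471; -0.8720 -0.4140]
A−BK = [0.0637 -0.0361; 0.6122 -0.8654]
AᵀP(A−BK) = [0.9326 0.3148; 0.3148 0.4053]
P' = Q + AᵀP(A−BK) = [2.9326 3.3148; 3.3148 9.4053]
tr(P') = 12.3379


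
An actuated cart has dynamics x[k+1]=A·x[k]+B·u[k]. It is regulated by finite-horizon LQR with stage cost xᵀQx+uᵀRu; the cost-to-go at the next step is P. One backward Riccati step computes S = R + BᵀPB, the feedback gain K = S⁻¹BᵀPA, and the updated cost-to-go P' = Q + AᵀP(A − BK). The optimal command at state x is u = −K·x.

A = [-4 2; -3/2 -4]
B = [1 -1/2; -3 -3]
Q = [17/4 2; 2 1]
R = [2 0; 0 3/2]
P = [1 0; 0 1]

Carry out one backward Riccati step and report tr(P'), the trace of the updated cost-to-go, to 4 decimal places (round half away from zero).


18.9108

BᵀP = [1.0000 -3.0000; -0.5000 -3.0000]
S = R + BᵀPB = [2 0; 0 3/2] + [10.0000 8.5000; 8.5000 9.2500] = [12.0000 8.5000; 8.5000 10.7500]
BᵀPA = [0.5000 14.0000; 6.5000 11.0000]
K = S⁻¹·BᵀPA = [-0.8789 1.0044; 1.2996 0.2291]
A−BK = [-2.4714 1.1101; -0.2379 -0.2996]
AᵀP(A−BK) = [10.2423 -3.9912; -3.9912 3.4185]
P' = Q + AᵀP(A−BK) = [14.4923 -1.9912; -1.9912 4.4185]
tr(P') = 18.9108


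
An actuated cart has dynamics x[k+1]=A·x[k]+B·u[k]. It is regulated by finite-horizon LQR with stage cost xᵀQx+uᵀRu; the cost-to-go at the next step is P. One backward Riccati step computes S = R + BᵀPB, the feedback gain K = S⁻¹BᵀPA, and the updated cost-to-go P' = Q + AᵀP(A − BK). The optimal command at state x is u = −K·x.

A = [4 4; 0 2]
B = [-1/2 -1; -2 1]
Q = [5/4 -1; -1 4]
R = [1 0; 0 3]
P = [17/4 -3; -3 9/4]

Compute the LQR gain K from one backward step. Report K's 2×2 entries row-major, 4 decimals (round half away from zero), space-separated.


1.3100 0.6430 -1.2899 -0.9084

BᵀP = [3.8750 -3.0000; -7.2500 5.2500]
S = R + BᵀPB = [1 0; 0 3] + [4.0625 -6.8750; -6.8750 12.5000] = [5.0625 -6.8750; -6.8750 15.5000]
BᵀPA = [15.5000 9.5000; -29.0000 -18.5000]
K = S⁻¹·BᵀPA = [1.3100 0.6430; -1.2899 -0.9084]
A−BK = [3.3650 3.4131; 3.9099 4.1943]
AᵀP(A−BK) = [10.2874 7.6915; 7.6915 6.0871]
P' = Q + AᵀP(A−BK) = [11.5374 6.6915; 6.6915 10.0871]
tr(P') = 21.6246


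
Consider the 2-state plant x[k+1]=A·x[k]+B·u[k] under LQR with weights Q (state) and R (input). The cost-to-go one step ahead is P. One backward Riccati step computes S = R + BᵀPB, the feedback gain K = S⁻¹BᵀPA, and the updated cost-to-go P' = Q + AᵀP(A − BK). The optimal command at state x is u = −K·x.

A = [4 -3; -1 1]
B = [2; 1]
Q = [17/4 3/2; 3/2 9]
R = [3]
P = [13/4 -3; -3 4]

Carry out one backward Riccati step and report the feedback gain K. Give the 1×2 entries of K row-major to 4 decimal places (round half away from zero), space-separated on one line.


2.0000 -1.5625

BᵀP = [3.5000 -2.0000]
S = R + BᵀPB = [3] + [5.0000] = [8.0000]
BᵀPA = [16.0000 -12.5000]
K = S⁻¹·BᵀPA = [2.0000 -1.5625]
A−BK = [0.0000 0.1250; -3.0000 2.5625]
AᵀP(A−BK) = [48.0000 -39.0000; -39.0000 31.7188]
P' = Q + AᵀP(A−BK) = [52.2500 -37.5000; -37.5000 40.7188]
tr(P') = 92.9688


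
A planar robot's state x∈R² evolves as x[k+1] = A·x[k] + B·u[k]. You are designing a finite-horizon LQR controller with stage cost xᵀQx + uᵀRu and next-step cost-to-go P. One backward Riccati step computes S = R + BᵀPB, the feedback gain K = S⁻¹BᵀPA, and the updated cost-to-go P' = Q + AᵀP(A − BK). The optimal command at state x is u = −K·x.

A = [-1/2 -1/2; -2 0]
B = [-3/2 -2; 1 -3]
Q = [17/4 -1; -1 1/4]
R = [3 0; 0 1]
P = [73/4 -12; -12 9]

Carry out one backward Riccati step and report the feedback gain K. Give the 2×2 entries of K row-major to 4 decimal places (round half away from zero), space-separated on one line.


BᵀP = [-39.3750 27.0000; -0.5000 -3.0000]
S = R + BᵀPB = [3 0; 0 1] + [86.0625 -2.2500; -2.2500 10.0000] = [89.0625 -2.2500; -2.2500 11.0000]
BᵀPA = [-34.3125 19.6875; 6.2500 0.2500]
K = S⁻¹·BᵀPA = [-0.3728 0.2228; 0.4919 0.0683]
A−BK = [-0.0754 -0.0292; -0.1514 -0.0179]
AᵀP(A−BK) = [0.6951 -0.2203; -0.2203 0.1595]
P' = Q + AᵀP(A−BK) = [4.9451 -1.2203; -1.2203 0.4095]
tr(P') = 5.3546

-0.3728 0.2228 0.4919 0.0683


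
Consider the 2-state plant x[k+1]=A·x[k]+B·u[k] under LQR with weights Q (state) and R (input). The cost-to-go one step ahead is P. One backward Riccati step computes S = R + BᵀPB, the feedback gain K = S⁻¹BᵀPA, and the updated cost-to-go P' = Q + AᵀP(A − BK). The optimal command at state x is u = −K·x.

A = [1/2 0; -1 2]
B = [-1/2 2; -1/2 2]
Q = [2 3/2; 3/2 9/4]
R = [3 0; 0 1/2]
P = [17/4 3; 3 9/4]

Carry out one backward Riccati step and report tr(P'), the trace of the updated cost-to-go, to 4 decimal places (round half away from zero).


BᵀP = [-3.6250 -2.6250; 14.5000 10.5000]
S = R + BᵀPB = [3 0; 0 1/2] + [3.1250 -12.5000; -12.5000 50.0000] = [6.1250 -12.5000; -12.5000 50.5000]
BᵀPA = [0.8125 -5.2500; -3.2500 21.0000]
K = S⁻¹·BᵀPA = [0.0027 -0.0171; -0.0637 0.4116]
A−BK = [0.6287 -0.8318; -0.8713 1.1682]
AᵀP(A−BK) = [0.1033 -0.1484; -0.1484 0.2664]
P' = Q + AᵀP(A−BK) = [2.1033 1.3516; 1.3516 2.5164]
tr(P') = 4.6198

4.6198


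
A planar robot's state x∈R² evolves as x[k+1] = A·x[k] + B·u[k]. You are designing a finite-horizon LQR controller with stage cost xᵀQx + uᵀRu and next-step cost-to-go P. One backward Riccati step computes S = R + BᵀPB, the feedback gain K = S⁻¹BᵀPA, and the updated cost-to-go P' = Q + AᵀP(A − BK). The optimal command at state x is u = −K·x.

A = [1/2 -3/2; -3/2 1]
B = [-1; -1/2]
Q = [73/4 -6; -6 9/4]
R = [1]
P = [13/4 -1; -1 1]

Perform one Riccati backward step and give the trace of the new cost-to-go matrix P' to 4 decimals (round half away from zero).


28.9732

BᵀP = [-2.7500 0.5000]
S = R + BᵀPB = [1] + [2.5000] = [3.5000]
BᵀPA = [-2.1250 4.6250]
K = S⁻¹·BᵀPA = [-0.6071 1.3214]
A−BK = [-0.1071 -0.1786; -1.8036 1.6607]
AᵀP(A−BK) = [3.2723 -3.8795; -3.8795 5.2009]
P' = Q + AᵀP(A−BK) = [21.5223 -9.8795; -9.8795 7.4509]
tr(P') = 28.9732


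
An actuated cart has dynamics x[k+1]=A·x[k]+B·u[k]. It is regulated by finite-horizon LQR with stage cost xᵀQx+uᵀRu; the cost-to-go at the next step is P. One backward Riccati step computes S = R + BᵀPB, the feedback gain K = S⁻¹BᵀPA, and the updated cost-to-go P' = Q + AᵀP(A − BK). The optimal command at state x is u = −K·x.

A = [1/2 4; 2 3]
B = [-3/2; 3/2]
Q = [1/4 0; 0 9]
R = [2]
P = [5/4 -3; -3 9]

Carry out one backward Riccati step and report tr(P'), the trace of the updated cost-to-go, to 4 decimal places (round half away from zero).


BᵀP = [-6.3750 18.0000]
S = R + BᵀPB = [2] + [36.5625] = [38.5625]
BᵀPA = [32.8125 28.5000]
K = S⁻¹·BᵀPA = [0.8509 0.7391]
A−BK = [1.7763 5.1086; 0.7237 1.8914]
AᵀP(A−BK) = [2.3926 3.7496; 3.7496 7.9368]
P' = Q + AᵀP(A−BK) = [2.6426 3.7496; 3.7496 16.9368]
tr(P') = 19.5794

19.5794


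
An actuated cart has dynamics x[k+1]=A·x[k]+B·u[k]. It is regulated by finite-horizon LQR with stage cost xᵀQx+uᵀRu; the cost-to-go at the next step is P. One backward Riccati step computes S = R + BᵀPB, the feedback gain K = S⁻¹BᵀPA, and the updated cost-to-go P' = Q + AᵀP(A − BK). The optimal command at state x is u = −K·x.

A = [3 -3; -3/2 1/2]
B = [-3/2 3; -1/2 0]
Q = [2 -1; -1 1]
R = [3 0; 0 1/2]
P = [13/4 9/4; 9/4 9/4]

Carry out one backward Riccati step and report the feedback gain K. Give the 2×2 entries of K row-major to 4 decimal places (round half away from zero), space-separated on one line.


0.0957 0.0281 0.7008 -0.8527

BᵀP = [-6.0000 -4.5000; 9.7500 6.7500]
S = R + BᵀPB = [3 0; 0 1/2] + [11.2500 -18.0000; -18.0000 29.2500] = [14.2500 -18.0000; -18.0000 29.7500]
BᵀPA = [-11.2500 15.7500; 19.1250 -25.8750]
K = S⁻¹·BᵀPA = [0.0957 0.0281; 0.7008 -0.8527]
A−BK = [1.0413 -0.3996; -1.4522 0.5141]
AᵀP(A−BK) = [1.7371 -0.8126; -0.8126 0.5551]
P' = Q + AᵀP(A−BK) = [3.7371 -1.8126; -1.8126 1.5551]
tr(P') = 5.2922


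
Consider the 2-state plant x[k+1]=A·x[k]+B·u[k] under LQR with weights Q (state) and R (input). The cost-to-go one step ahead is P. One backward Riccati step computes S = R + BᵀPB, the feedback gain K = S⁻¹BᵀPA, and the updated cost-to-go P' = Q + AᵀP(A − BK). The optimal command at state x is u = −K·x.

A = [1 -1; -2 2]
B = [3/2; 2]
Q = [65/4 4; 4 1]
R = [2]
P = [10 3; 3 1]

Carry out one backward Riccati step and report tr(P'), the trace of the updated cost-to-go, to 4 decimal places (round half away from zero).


BᵀP = [21.0000 6.5000]
S = R + BᵀPB = [2] + [44.5000] = [46.5000]
BᵀPA = [8.0000 -8.0000]
K = S⁻¹·BᵀPA = [0.1720 -0.1720]
A−BK = [0.7419 -0.7419; -2.3441 2.3441]
AᵀP(A−BK) = [0.6237 -0.6237; -0.6237 0.6237]
P' = Q + AᵀP(A−BK) = [16.8737 3.3763; 3.3763 1.6237]
tr(P') = 18.4973

18.4973


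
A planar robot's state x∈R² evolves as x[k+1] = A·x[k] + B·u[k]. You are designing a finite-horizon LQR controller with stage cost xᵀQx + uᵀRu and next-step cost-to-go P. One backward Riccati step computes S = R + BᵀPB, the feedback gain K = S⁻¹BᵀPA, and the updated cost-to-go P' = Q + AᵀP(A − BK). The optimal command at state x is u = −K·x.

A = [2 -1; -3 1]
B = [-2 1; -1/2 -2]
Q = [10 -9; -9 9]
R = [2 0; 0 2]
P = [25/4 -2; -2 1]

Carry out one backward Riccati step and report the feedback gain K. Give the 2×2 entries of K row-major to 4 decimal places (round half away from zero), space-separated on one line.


BᵀP = [-11.5000 3.5000; 10.2500 -4.0000]
S = R + BᵀPB = [2 0; 0 2] + [21.2500 -18.5000; -18.5000 18.2500] = [23.2500 -18.5000; -18.5000 20.2500]
BᵀPA = [-33.5000 15.0000; 32.5000 -14.2500]
K = S⁻¹·BᵀPA = [-0.5999 0.3121; 1.0569 -0.4186]
A−BK = [-0.2567 0.0428; -1.1862 0.3189]
AᵀP(A−BK) = [3.5547 -1.4409; -1.4409 0.6038]
P' = Q + AᵀP(A−BK) = [13.5547 -10.4409; -10.4409 9.6038]
tr(P') = 23.1585

-0.5999 0.3121 1.0569 -0.4186


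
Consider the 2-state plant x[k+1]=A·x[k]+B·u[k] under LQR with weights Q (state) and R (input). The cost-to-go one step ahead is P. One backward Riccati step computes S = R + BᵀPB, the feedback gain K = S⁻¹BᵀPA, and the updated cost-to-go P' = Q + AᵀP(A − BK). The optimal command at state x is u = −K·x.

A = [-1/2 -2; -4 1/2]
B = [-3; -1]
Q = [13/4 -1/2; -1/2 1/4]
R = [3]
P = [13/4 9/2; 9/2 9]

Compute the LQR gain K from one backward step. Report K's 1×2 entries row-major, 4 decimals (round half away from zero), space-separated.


BᵀP = [-14.2500 -22.5000]
S = R + BᵀPB = [3] + [65.2500] = [68.2500]
BᵀPA = [97.1250 17.2500]
K = S⁻¹·BᵀPA = [1.4231 0.2527]
A−BK = [3.7692 -1.2418; -2.5769 0.7527]
AᵀP(A−BK) = [24.5962 -4.4231; -4.4231 1.8901]
P' = Q + AᵀP(A−BK) = [27.8462 -4.9231; -4.9231 2.1401]
tr(P') = 29.9863

1.4231 0.2527


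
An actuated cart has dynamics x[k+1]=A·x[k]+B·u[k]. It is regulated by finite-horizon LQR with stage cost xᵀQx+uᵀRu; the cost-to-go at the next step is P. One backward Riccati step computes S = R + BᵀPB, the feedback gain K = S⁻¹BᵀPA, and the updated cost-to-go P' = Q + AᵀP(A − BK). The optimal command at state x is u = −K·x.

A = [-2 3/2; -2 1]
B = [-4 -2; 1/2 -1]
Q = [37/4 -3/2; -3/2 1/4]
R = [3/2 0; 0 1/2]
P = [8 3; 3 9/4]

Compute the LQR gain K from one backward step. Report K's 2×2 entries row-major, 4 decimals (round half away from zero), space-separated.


-0.1376 -0.0164 1.3773 -0.7608

BᵀP = [-30.5000 -10.8750; -19.0000 -8.2500]
S = R + BᵀPB = [3/2 0; 0 1/2] + [116.5625 71.8750; 71.8750 46.2500] = [118.0625 71.8750; 71.8750 46.7500]
BᵀPA = [82.7500 -56.6250; 54.5000 -36.7500]
K = S⁻¹·BᵀPA = [-0.1376 -0.0164; 1.3773 -0.7608]
A−BK = [0.2043 -0.0874; -0.5539 0.2474]
AᵀP(A−BK) = [1.3221 -0.6749; -0.6749 0.3589]
P' = Q + AᵀP(A−BK) = [10.5721 -2.1749; -2.1749 0.6089]
tr(P') = 11.1811


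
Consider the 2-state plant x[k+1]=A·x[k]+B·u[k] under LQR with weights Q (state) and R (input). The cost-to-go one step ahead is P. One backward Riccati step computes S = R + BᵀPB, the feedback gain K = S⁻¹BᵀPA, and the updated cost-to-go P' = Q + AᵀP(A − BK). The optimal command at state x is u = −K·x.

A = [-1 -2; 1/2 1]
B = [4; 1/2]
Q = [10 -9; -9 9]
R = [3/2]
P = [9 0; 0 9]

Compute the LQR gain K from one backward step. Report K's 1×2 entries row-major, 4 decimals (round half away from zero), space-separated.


BᵀP = [36.0000 4.5000]
S = R + BᵀPB = [3/2] + [146.2500] = [147.7500]
BᵀPA = [-33.7500 -67.5000]
K = S⁻¹·BᵀPA = [-0.2284 -0.4569]
A−BK = [-0.0863 -0.1726; 0.6142 1.2284]
AᵀP(A−BK) = [3.5406 7.0812; 7.0812 14.1624]
P' = Q + AᵀP(A−BK) = [13.5406 -1.9188; -1.9188 23.1624]
tr(P') = 36.7030

-0.2284 -0.4569


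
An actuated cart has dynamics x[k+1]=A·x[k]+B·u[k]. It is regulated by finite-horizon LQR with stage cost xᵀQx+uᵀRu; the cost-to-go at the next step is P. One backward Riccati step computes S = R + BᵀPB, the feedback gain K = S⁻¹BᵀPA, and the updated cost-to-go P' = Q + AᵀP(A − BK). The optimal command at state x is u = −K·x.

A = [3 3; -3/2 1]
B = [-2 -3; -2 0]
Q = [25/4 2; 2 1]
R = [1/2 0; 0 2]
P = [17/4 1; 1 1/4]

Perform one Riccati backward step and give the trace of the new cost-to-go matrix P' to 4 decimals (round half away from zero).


BᵀP = [-10.5000 -2.5000; -12.7500 -3.0000]
S = R + BᵀPB = [1/2 0; 0 2] + [26.0000 31.5000; 31.5000 38.2500] = [26.5000 31.5000; 31.5000 40.2500]
BᵀPA = [-27.7500 -34.0000; -33.7500 -41.2500]
K = S⁻¹·BᵀPA = [-0.7235 -0.9294; -0.2723 -0.2975]
A−BK = [0.7361 0.2487; -2.9471 -0.8588]
AᵀP(A−BK) = [0.5455 0.5439; 0.5439 0.6290]
P' = Q + AᵀP(A−BK) = [6.7955 2.5439; 2.5439 1.6290]
tr(P') = 8.4245

8.4245


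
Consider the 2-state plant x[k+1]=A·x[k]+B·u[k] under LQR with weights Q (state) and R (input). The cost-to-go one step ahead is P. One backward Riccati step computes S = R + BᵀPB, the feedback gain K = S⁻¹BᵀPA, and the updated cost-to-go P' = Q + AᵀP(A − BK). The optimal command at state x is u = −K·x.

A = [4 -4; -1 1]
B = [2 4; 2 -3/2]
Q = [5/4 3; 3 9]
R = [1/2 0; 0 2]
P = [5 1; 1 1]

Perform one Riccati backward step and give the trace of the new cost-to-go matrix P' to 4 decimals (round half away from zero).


13.2665

BᵀP = [12.0000 4.0000; 18.5000 2.5000]
S = R + BᵀPB = [1/2 0; 0 2] + [32.0000 42.0000; 42.0000 70.2500] = [32.5000 42.0000; 42.0000 72.2500]
BᵀPA = [44.0000 -44.0000; 71.5000 -71.5000]
K = S⁻¹·BᵀPA = [0.3013 -0.3013; 0.8145 -0.8145]
A−BK = [0.1395 -0.1395; -0.3809 0.3809]
AᵀP(A−BK) = [1.5082 -1.5082; -1.5082 1.5082]
P' = Q + AᵀP(A−BK) = [2.7582 1.4918; 1.4918 10.5082]
tr(P') = 13.2665


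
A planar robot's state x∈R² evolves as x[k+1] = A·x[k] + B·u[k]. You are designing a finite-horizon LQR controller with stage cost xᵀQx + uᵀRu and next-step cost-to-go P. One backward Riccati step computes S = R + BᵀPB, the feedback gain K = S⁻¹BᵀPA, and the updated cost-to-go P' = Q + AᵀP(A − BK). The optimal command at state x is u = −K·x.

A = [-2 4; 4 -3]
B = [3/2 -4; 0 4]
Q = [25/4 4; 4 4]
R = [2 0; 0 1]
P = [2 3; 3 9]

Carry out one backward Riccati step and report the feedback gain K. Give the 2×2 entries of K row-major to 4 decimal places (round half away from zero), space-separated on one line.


BᵀP = [3.0000 4.5000; 4.0000 24.0000]
S = R + BᵀPB = [2 0; 0 1] + [4.5000 6.0000; 6.0000 80.0000] = [6.5000 6.0000; 6.0000 81.0000]
BᵀPA = [12.0000 -1.5000; 88.0000 -56.0000]
K = S⁻¹·BᵀPA = [0.9052 0.4373; 1.0194 -0.7238]
A−BK = [0.7197 0.4490; -0.0775 -0.1050]
AᵀP(A−BK) = [3.4332 0.4424; 0.4424 1.1259]
P' = Q + AᵀP(A−BK) = [9.6832 4.4424; 4.4424 5.1259]
tr(P') = 14.8091

0.9052 0.4373 1.0194 -0.7238


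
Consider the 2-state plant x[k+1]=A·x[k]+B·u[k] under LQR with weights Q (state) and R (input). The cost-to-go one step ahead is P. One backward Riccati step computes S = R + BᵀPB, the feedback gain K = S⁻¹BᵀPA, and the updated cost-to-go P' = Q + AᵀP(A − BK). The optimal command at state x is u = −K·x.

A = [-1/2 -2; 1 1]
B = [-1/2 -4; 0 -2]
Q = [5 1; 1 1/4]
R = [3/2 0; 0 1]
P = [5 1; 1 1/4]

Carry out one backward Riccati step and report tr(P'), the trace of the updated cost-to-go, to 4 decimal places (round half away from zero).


5.6448

BᵀP = [-2.5000 -0.5000; -22.0000 -4.5000]
S = R + BᵀPB = [3/2 0; 0 1] + [1.2500 11.0000; 11.0000 97.0000] = [2.7500 11.0000; 11.0000 98.0000]
BᵀPA = [0.7500 4.5000; 6.5000 39.5000]
K = S⁻¹·BᵀPA = [0.0135 0.0438; 0.0648 0.3981]
A−BK = [-0.2340 -0.3855; 1.1296 1.7963]
AᵀP(A−BK) = [0.0686 0.1292; 0.1292 0.3262]
P' = Q + AᵀP(A−BK) = [5.0686 1.1292; 1.1292 0.5762]
tr(P') = 5.6448


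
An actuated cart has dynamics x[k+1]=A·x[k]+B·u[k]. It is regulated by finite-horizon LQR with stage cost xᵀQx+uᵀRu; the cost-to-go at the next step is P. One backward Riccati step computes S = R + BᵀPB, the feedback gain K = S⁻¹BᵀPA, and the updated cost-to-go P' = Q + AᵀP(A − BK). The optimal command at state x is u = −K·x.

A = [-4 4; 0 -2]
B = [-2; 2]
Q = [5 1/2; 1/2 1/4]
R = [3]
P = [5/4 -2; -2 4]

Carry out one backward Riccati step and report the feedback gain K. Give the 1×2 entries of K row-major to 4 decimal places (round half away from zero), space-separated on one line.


BᵀP = [-6.5000 12.0000]
S = R + BᵀPB = [3] + [37.0000] = [40.0000]
BᵀPA = [26.0000 -50.0000]
K = S⁻¹·BᵀPA = [0.6500 -1.2500]
A−BK = [-2.7000 1.5000; -1.3000 0.5000]
AᵀP(A−BK) = [3.1000 -3.5000; -3.5000 5.5000]
P' = Q + AᵀP(A−BK) = [8.1000 -3.0000; -3.0000 5.7500]
tr(P') = 13.8500

0.6500 -1.2500


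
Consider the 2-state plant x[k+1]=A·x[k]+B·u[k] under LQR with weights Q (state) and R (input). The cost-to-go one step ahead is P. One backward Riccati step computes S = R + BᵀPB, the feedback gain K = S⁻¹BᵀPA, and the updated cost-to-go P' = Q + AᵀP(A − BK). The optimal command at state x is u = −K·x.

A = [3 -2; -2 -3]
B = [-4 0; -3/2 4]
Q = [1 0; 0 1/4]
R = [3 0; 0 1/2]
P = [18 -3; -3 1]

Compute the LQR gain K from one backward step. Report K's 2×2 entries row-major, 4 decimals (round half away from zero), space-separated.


BᵀP = [-67.5000 10.5000; -12.0000 4.0000]
S = R + BᵀPB = [3 0; 0 1/2] + [254.2500 42.0000; 42.0000 16.0000] = [257.2500 42.0000; 42.0000 16.5000]
BᵀPA = [-223.5000 103.5000; -44.0000 12.0000]
K = S⁻¹·BᵀPA = [-0.7416 0.4853; -0.7788 -0.5079]
A−BK = [0.0334 -0.0590; 0.0029 -0.2404]
AᵀP(A−BK) = [1.9729 -0.8934; -0.8934 0.8707]
P' = Q + AᵀP(A−BK) = [2.9729 -0.8934; -0.8934 1.1207]
tr(P') = 4.0937

-0.7416 0.4853 -0.7788 -0.5079


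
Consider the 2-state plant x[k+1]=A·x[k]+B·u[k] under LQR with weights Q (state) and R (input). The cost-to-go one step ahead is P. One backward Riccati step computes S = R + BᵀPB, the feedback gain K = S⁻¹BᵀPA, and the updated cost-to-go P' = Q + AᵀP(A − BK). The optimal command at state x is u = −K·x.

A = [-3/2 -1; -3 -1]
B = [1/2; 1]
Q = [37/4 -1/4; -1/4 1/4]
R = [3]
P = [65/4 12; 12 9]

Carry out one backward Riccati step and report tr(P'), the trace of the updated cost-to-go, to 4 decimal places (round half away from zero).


BᵀP = [20.1250 15.0000]
S = R + BᵀPB = [3] + [25.0625] = [28.0625]
BᵀPA = [-75.1875 -35.1250]
K = S⁻¹·BᵀPA = [-2.6793 -1.2517]
A−BK = [-0.1604 -0.3742; -0.3207 0.2517]
AᵀP(A−BK) = [24.1136 11.2650; 11.2650 5.2851]
P' = Q + AᵀP(A−BK) = [33.3636 11.0150; 11.0150 5.5351]
tr(P') = 38.8987

38.8987


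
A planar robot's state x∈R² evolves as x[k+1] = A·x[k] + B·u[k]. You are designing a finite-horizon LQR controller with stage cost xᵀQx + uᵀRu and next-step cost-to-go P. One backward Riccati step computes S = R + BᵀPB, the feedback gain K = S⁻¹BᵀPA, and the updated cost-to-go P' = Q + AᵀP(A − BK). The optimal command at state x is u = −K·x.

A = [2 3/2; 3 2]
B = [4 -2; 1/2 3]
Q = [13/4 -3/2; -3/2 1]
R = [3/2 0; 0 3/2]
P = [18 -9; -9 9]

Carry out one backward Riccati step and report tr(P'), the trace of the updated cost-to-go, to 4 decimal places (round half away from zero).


7.5350

BᵀP = [67.5000 -31.5000; -63.0000 45.0000]
S = R + BᵀPB = [3/2 0; 0 3/2] + [254.2500 -229.5000; -229.5000 261.0000] = [255.7500 -229.5000; -229.5000 262.5000]
BᵀPA = [40.5000 38.2500; 9.0000 -4.5000]
K = S⁻¹·BᵀPA = [0.8778 0.6228; 0.8017 0.5273]
A−BK = [0.0922 0.0636; 0.1559 0.1066]
AᵀP(A−BK) = [2.2330 1.5316; 1.5316 1.0519]
P' = Q + AᵀP(A−BK) = [5.4830 0.0316; 0.0316 2.0519]
tr(P') = 7.5350


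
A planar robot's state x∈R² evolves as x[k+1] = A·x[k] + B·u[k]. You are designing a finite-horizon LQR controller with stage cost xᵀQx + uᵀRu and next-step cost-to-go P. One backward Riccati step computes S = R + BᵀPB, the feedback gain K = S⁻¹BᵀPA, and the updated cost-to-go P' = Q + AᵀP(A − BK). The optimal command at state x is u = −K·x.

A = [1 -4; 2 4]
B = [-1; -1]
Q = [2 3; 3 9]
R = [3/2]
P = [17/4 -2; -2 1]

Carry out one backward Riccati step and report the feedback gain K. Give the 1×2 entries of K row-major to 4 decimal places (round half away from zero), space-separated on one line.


-0.0909 4.7273

BᵀP = [-2.2500 1.0000]
S = R + BᵀPB = [3/2] + [1.2500] = [2.7500]
BᵀPA = [-0.2500 13.0000]
K = S⁻¹·BᵀPA = [-0.0909 4.7273]
A−BK = [0.9091 0.7273; 1.9091 8.7273]
AᵀP(A−BK) = [0.2273 0.1818; 0.1818 86.5455]
P' = Q + AᵀP(A−BK) = [2.2273 3.1818; 3.1818 95.5455]
tr(P') = 97.7727


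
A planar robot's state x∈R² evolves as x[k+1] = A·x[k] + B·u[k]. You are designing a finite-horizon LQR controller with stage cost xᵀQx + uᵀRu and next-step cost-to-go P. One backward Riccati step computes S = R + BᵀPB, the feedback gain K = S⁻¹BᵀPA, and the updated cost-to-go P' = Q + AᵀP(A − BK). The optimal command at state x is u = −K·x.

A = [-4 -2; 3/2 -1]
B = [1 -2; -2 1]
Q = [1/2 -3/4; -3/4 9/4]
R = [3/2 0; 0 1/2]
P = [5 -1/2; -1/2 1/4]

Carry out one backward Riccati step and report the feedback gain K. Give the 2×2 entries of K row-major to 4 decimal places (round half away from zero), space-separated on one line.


BᵀP = [6.0000 -1.0000; -10.5000 1.2500]
S = R + BᵀPB = [3/2 0; 0 1/2] + [8.0000 -13.0000; -13.0000 22.2500] = [9.5000 -13.0000; -13.0000 22.7500]
BᵀPA = [-25.5000 -11.0000; 43.8750 19.7500]
K = S⁻¹·BᵀPA = [-0.2069 0.1379; 1.8103 0.9469]
A−BK = [-0.1724 -0.2440; -0.7241 -1.6711]
AᵀP(A−BK) = [1.8578 1.0948; 1.0948 1.0650]
P' = Q + AᵀP(A−BK) = [2.3578 0.3448; 0.3448 3.3150]
tr(P') = 5.6727

-0.2069 0.1379 1.8103 0.9469


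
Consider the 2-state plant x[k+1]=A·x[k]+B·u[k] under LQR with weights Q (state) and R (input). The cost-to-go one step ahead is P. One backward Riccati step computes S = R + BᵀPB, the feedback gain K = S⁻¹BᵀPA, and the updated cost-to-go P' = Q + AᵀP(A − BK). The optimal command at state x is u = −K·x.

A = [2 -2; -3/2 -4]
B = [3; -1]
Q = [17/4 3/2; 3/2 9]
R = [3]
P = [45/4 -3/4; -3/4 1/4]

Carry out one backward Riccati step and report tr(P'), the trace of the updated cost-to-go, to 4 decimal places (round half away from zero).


19.8211

BᵀP = [34.5000 -2.5000]
S = R + BᵀPB = [3] + [106.0000] = [109.0000]
BᵀPA = [72.7500 -59.0000]
K = S⁻¹·BᵀPA = [0.6674 -0.5413]
A−BK = [-0.0023 -0.3761; -0.8326 -4.5413]
AᵀP(A−BK) = [1.5069 -0.3716; -0.3716 5.0642]
P' = Q + AᵀP(A−BK) = [5.7569 1.1284; 1.1284 14.0642]
tr(P') = 19.8211


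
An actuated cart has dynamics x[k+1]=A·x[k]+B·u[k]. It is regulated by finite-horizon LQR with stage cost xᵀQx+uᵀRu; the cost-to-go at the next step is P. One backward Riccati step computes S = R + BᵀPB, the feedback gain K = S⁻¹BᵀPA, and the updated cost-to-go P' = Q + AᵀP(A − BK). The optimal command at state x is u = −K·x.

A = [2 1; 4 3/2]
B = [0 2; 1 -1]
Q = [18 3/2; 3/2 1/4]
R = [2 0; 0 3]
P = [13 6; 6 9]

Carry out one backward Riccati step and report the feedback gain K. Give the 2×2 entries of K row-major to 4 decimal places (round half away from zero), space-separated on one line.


4.0928 1.6392 0.9930 0.4896

BᵀP = [6.0000 9.0000; 20.0000 3.0000]
S = R + BᵀPB = [2 0; 0 3] + [9.0000 3.0000; 3.0000 37.0000] = [11.0000 3.0000; 3.0000 40.0000]
BᵀPA = [48.0000 19.5000; 52.0000 24.5000]
K = S⁻¹·BᵀPA = [4.0928 1.6392; 0.9930 0.4896]
A−BK = [0.0139 0.0209; 0.9002 0.3503]
AᵀP(A−BK) = [43.9072 17.8608; 17.8608 7.2912]
P' = Q + AᵀP(A−BK) = [61.9072 19.3608; 19.3608 7.5412]
tr(P') = 69.4484


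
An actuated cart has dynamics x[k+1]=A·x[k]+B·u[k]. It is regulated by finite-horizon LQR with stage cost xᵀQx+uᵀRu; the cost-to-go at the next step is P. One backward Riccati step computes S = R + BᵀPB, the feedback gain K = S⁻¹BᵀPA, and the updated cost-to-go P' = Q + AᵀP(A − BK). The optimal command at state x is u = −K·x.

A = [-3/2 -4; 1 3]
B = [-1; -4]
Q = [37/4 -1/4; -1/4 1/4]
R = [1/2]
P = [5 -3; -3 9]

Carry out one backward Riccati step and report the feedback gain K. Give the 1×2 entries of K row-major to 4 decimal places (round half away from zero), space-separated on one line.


-0.3466 -1.0120

BᵀP = [7.0000 -33.0000]
S = R + BᵀPB = [1/2] + [125.0000] = [125.5000]
BᵀPA = [-43.5000 -127.0000]
K = S⁻¹·BᵀPA = [-0.3466 -1.0120]
A−BK = [-1.8466 -5.0120; -0.3865 -1.0478]
AᵀP(A−BK) = [14.1723 38.4801; 38.4801 104.4821]
P' = Q + AᵀP(A−BK) = [23.4223 38.2301; 38.2301 104.7321]
tr(P') = 128.1544


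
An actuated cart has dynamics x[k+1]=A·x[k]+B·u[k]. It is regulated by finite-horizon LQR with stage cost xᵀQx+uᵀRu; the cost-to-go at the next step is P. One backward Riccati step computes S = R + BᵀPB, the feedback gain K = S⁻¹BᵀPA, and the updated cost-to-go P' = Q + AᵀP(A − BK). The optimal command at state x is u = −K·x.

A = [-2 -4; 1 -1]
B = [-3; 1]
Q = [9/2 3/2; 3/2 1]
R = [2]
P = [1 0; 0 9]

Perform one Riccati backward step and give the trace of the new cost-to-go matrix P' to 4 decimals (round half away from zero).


BᵀP = [-3.0000 9.0000]
S = R + BᵀPB = [2] + [18.0000] = [20.0000]
BᵀPA = [15.0000 3.0000]
K = S⁻¹·BᵀPA = [0.7500 0.1500]
A−BK = [0.2500 -3.5500; 0.2500 -1.1500]
AᵀP(A−BK) = [1.7500 -3.2500; -3.2500 24.5500]
P' = Q + AᵀP(A−BK) = [6.2500 -1.7500; -1.7500 25.5500]
tr(P') = 31.8000

31.8000


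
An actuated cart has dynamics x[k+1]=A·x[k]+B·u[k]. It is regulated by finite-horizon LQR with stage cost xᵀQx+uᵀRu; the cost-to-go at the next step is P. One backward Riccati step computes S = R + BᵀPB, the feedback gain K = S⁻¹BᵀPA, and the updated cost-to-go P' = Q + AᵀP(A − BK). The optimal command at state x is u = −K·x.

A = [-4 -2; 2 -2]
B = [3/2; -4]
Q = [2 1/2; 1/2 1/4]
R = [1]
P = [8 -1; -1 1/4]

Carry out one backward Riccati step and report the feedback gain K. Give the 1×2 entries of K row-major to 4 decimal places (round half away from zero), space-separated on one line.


BᵀP = [16.0000 -2.5000]
S = R + BᵀPB = [1] + [34.0000] = [35.0000]
BᵀPA = [-69.0000 -27.0000]
K = S⁻¹·BᵀPA = [-1.9714 -0.7714]
A−BK = [-1.0429 -0.8429; -5.8857 -5.0857]
AᵀP(A−BK) = [8.9714 5.7714; 5.7714 4.1714]
P' = Q + AᵀP(A−BK) = [10.9714 6.2714; 6.2714 4.4214]
tr(P') = 15.3929

-1.9714 -0.7714


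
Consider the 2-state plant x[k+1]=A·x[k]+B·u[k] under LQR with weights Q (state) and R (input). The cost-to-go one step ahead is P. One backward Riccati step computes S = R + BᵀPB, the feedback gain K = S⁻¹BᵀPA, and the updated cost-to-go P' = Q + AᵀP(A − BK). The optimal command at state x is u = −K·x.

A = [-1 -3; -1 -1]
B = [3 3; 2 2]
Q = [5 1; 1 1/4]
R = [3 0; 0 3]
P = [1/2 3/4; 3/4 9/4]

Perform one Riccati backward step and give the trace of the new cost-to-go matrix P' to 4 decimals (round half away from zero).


6.4531

BᵀP = [3.0000 6.7500; 3.0000 6.7500]
S = R + BᵀPB = [3 0; 0 3] + [22.5000 22.5000; 22.5000 22.5000] = [25.5000 22.5000; 22.5000 25.5000]
BᵀPA = [-9.7500 -15.7500; -9.7500 -15.7500]
K = S⁻¹·BᵀPA = [-0.2031 -0.3281; -0.2031 -0.3281]
A−BK = [0.2188 -1.0313; -0.1875 0.3125]
AᵀP(A−BK) = [0.2891 0.3516; 0.3516 0.9141]
P' = Q + AᵀP(A−BK) = [5.2891 1.3516; 1.3516 1.1641]
tr(P') = 6.4531


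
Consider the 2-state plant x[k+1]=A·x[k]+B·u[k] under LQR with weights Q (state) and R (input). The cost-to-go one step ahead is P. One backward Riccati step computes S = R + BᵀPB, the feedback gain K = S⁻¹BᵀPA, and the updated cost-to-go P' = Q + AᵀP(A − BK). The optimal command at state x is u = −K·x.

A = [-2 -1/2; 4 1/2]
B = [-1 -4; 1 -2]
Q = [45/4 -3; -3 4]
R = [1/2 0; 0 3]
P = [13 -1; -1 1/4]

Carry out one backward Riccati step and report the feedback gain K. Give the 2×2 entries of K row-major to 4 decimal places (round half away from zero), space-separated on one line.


1.6418 0.2820 0.1335 0.0595

BᵀP = [-14.0000 1.2500; -50.0000 3.5000]
S = R + BᵀPB = [1/2 0; 0 3] + [15.2500 53.5000; 53.5000 193.0000] = [15.7500 53.5000; 53.5000 196.0000]
BᵀPA = [33.0000 7.6250; 114.0000 26.7500]
K = S⁻¹·BᵀPA = [1.6418 0.2820; 0.1335 0.0595]
A−BK = [0.1758 0.0200; 2.6251 0.3370]
AᵀP(A−BK) = [2.6029 0.4105; 0.4105 0.0705]
P' = Q + AᵀP(A−BK) = [13.8529 -2.5895; -2.5895 4.0705]
tr(P') = 17.9234


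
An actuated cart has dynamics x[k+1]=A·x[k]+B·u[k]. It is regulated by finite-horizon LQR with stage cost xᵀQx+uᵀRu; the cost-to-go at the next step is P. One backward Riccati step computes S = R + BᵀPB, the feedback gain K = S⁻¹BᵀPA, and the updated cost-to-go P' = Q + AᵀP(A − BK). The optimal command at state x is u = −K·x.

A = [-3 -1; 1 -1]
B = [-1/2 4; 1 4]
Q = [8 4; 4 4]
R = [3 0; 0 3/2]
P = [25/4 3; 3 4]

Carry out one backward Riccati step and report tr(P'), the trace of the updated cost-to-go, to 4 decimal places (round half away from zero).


21.3490

BᵀP = [-0.1250 2.5000; 37.0000 28.0000]
S = R + BᵀPB = [3 0; 0 3/2] + [2.5625 9.5000; 9.5000 260.0000] = [5.5625 9.5000; 9.5000 261.5000]
BᵀPA = [2.8750 -2.3750; -83.0000 -65.0000]
K = S⁻¹·BᵀPA = [1.1290 -0.0026; -0.3584 -0.2485]
A−BK = [-1.0019 -0.0074; 1.3047 -0.0035]
AᵀP(A−BK) = [9.2558 0.1344; 0.1344 0.0932]
P' = Q + AᵀP(A−BK) = [17.2558 4.1344; 4.1344 4.0932]
tr(P') = 21.3490


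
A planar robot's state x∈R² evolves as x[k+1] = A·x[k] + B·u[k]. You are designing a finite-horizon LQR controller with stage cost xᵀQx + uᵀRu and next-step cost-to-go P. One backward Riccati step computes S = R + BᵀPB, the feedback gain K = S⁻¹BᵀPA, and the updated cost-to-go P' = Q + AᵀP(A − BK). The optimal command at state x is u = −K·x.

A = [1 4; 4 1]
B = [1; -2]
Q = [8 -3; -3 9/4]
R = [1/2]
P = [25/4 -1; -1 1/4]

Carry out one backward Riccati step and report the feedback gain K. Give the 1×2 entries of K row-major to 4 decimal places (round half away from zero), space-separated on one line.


0.1915 2.6809

BᵀP = [8.2500 -1.5000]
S = R + BᵀPB = [1/2] + [11.2500] = [11.7500]
BᵀPA = [2.2500 31.5000]
K = S⁻¹·BᵀPA = [0.1915 2.6809]
A−BK = [0.8085 1.3191; 4.3830 6.3617]
AᵀP(A−BK) = [1.8191 2.9681; 2.9681 7.8032]
P' = Q + AᵀP(A−BK) = [9.8191 -0.0319; -0.0319 10.0532]
tr(P') = 19.8723


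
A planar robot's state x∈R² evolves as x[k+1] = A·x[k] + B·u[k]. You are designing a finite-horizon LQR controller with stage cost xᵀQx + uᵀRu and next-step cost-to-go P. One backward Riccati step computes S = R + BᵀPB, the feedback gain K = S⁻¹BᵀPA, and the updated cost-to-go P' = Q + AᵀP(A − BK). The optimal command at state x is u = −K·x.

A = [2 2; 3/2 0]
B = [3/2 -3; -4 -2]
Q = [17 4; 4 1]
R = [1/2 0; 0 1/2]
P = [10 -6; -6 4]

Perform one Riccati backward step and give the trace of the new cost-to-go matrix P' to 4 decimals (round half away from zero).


BᵀP = [39.0000 -25.0000; -18.0000 10.0000]
S = R + BᵀPB = [1/2 0; 0 1/2] + [158.5000 -67.0000; -67.0000 34.0000] = [159.0000 -67.0000; -67.0000 34.5000]
BᵀPA = [40.5000 78.0000; -21.0000 -36.0000]
K = S⁻¹·BᵀPA = [-0.0098 0.2800; -0.6277 -0.4997]
A−BK = [0.1316 0.0808; 0.2055 0.1204]
AᵀP(A−BK) = [0.2146 0.1661; 0.1661 0.1706]
P' = Q + AᵀP(A−BK) = [17.2146 4.1661; 4.1661 1.1706]
tr(P') = 18.3852

18.3852


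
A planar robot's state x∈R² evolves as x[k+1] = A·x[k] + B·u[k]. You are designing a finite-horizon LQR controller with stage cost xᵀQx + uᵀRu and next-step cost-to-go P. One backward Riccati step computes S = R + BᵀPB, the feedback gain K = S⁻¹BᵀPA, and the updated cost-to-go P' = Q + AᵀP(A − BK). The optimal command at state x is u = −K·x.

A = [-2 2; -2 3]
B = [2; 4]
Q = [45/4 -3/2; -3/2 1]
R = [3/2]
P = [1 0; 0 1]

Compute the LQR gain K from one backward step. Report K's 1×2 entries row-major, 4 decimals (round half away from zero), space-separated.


BᵀP = [2.0000 4.0000]
S = R + BᵀPB = [3/2] + [20.0000] = [21.5000]
BᵀPA = [-12.0000 16.0000]
K = S⁻¹·BᵀPA = [-0.5581 0.7442]
A−BK = [-0.8837 0.5116; 0.2326 0.0233]
AᵀP(A−BK) = [1.3023 -1.0698; -1.0698 1.0930]
P' = Q + AᵀP(A−BK) = [12.5523 -2.5698; -2.5698 2.0930]
tr(P') = 14.6453

-0.5581 0.7442


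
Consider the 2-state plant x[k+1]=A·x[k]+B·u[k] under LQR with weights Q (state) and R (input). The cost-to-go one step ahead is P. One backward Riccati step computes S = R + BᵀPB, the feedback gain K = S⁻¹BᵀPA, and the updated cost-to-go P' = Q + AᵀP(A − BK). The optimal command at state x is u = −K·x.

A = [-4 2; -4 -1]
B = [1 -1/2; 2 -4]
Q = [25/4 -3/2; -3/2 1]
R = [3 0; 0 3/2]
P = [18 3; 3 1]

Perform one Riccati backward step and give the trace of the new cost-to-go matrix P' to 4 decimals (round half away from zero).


BᵀP = [24.0000 5.0000; -21.0000 -5.5000]
S = R + BᵀPB = [3 0; 0 3/2] + [34.0000 -32.0000; -32.0000 32.5000] = [37.0000 -32.0000; -32.0000 34.0000]
BᵀPA = [-116.0000 43.0000; 106.0000 -36.5000]
K = S⁻¹·BᵀPA = [-2.3590 1.2564; 0.8974 0.1090]
A−BK = [-1.1923 0.7981; 4.3077 -3.0769]
AᵀP(A−BK) = [31.2308 -17.8077; -17.8077 10.9519]
P' = Q + AᵀP(A−BK) = [37.4808 -19.3077; -19.3077 11.9519]
tr(P') = 49.4327

49.4327


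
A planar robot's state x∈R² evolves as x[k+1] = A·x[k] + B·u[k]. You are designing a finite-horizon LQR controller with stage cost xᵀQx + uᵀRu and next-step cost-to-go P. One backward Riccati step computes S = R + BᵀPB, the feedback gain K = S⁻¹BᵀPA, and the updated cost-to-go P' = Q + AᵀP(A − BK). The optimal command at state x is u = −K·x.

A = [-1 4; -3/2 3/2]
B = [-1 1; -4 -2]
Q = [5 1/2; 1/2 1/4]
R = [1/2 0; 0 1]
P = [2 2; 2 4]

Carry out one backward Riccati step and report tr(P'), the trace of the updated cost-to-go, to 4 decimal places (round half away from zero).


BᵀP = [-10.0000 -18.0000; -2.0000 -6.0000]
S = R + BᵀPB = [1/2 0; 0 1] + [82.0000 26.0000; 26.0000 10.0000] = [82.5000 26.0000; 26.0000 11.0000]
BᵀPA = [37.0000 -67.0000; 11.0000 -17.0000]
K = S⁻¹·BᵀPA = [0.5227 -1.2743; -0.2354 1.4665]
A−BK = [-0.2419 1.2592; 0.1199 -0.6641]
AᵀP(A−BK) = [0.2505 -0.9827; -0.9827 4.5529]
P' = Q + AᵀP(A−BK) = [5.2505 -0.4827; -0.4827 4.8029]
tr(P') = 10.0535

10.0535


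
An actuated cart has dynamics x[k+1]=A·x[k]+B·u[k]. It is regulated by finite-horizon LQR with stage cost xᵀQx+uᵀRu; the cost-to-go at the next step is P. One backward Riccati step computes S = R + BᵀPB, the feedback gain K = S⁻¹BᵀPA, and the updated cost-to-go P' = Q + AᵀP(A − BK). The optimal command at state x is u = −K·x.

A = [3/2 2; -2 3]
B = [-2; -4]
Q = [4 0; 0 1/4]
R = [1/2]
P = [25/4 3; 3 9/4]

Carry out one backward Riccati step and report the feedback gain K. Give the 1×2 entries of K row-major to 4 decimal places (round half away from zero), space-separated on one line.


-0.0616 -0.8584

BᵀP = [-24.5000 -15.0000]
S = R + BᵀPB = [1/2] + [109.0000] = [109.5000]
BᵀPA = [-6.7500 -94.0000]
K = S⁻¹·BᵀPA = [-0.0616 -0.8584]
A−BK = [1.3767 0.2831; -2.2466 -0.4338]
AᵀP(A−BK) = [4.6464 0.9555; 0.9555 0.5559]
P' = Q + AᵀP(A−BK) = [8.6464 0.9555; 0.9555 0.8059]
tr(P') = 9.4523
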